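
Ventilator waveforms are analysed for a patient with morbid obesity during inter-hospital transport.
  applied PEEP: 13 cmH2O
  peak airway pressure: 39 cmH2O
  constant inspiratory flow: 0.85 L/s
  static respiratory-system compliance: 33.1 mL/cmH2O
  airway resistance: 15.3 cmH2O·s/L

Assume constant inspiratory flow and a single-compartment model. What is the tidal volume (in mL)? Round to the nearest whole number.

430

Equation of motion (constant flow): PIP = Vt/C + R·V̇ + PEEP.
Vt/C = PIP − R·V̇ − PEEP = 39 − 13.005 − 13 = 12.995 cmH2O.
Vt = C × 12.995 = 33.1 × 12.995 = 430.13 mL.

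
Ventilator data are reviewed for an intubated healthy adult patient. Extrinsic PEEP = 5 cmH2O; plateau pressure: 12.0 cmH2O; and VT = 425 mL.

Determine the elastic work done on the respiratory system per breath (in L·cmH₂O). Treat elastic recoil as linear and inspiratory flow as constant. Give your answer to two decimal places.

1.49

Elastic work ≈ ½ × (Pplat − PEEP) × Vt = 0.5 × (12.0 − 5) × 0.425 L = 0.5 × 7.0 × 0.425 = 1.488 L·cmH2O.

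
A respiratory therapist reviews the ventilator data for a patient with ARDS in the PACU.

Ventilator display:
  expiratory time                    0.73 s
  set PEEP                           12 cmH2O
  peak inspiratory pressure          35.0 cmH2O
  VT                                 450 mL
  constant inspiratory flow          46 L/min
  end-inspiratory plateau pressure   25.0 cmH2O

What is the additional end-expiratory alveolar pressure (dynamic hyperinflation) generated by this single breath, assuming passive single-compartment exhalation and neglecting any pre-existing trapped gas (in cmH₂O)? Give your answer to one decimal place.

2.6

Flow: 46 L/min ÷ 60 = 0.7667 L/s.
R = (PIP − Pplat)/V̇ = (35.0 − 25.0) / 0.7667 = 10.0/0.7667 = 13.043 cmH2O·s/L.
C = Vt/(Pplat − PEEP) = 450.0 / (25.0 − 12) = 450.0/13.0 = 34.615 mL/cmH2O.
τ = R × C = 13.043 × 0.03462 L/cmH2O = 0.4515 s.
Fraction remaining = e^(−Te/τ) = e^(−0.73/0.4515) = 0.1985; trapped volume = 450.0 × 0.1985 = 89.325 mL.
Additional alveolar pressure from trapping ≈ V_trapped / C = 89.325 / 34.615 = 2.581 cmH2O.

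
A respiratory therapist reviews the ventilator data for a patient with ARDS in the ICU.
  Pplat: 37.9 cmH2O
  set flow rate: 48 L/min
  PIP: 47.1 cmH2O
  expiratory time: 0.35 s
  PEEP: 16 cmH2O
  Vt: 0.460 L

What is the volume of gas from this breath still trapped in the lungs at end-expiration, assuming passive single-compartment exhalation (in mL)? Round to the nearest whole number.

108

Flow: 48 L/min ÷ 60 = 0.8 L/s.
R = (PIP − Pplat)/V̇ = (47.1 − 37.9) / 0.8 = 9.2/0.8 = 11.5 cmH2O·s/L.
C = Vt/(Pplat − PEEP) = 460.0 / (37.9 − 16) = 460.0/21.9 = 21.005 mL/cmH2O.
τ = R × C = 11.5 × 0.02101 L/cmH2O = 0.2416 s.
Fraction remaining = e^(−Te/τ) = e^(−0.35/0.2416) = 0.2349.
Trapped volume = 460.0 × 0.2349 = 108.05 mL.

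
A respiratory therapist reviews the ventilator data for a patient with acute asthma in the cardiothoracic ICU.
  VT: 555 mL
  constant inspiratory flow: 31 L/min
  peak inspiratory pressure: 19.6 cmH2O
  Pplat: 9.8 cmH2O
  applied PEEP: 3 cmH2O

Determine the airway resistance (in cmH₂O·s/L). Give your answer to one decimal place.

Flow: 31 L/min ÷ 60 = 0.5167 L/s.
Raw = (PIP − Pplat) / flow = (19.6 − 9.8) / 0.5167 = 9.8 / 0.5167 = 18.967 cmH2O·s/L.

19.0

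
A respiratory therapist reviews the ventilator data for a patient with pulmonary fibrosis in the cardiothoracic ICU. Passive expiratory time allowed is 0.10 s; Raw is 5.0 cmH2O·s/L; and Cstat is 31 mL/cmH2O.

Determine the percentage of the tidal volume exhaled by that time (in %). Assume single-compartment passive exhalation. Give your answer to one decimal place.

τ = R × C = 5.0 × 31 mL/cmH2O = 5.0 × 0.031 L/cmH2O = 0.155 s.
Passive exhalation: V(t)/V₀ = e^(−t/τ) = e^(−0.10/0.155) = 0.5246.
Fraction exhaled = 1 − 0.5246 = 0.4754 → 47.54%.

47.5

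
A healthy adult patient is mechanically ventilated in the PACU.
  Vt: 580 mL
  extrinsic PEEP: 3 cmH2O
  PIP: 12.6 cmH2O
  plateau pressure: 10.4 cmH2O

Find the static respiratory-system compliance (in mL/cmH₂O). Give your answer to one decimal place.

78.4

Cstat = Vt / (Pplat − PEEP) = 580 / (10.4 − 3) = 580 / 7.4 = 78.378 mL/cmH2O.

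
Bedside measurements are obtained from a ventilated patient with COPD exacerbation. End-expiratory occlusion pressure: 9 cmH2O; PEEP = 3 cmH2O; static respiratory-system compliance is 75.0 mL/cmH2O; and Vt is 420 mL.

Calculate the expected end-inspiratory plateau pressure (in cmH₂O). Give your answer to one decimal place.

14.6

End-expiratory occlusion gives total PEEP = 9 cmH2O (intrinsic PEEP = 9 − 3 = 6). Use total PEEP for the elastic gradient.
Pplat = PEEPtotal + Vt / Cstat = 9 + 420 / 75.0 = 9 + 5.6 = 14.6 cmH2O.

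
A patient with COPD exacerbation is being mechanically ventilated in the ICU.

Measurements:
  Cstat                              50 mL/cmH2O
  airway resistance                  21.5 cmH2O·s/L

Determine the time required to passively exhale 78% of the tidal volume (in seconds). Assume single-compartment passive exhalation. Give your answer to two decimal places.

1.63

τ = R × C = 21.5 × 50 mL/cmH2O = 21.5 × 0.050 L/cmH2O = 1.075 s.
Exhaled fraction f = 1 − e^(−t/τ) → t = −τ·ln(1 − f) = −1.075·ln(0.22) = 1.628 s.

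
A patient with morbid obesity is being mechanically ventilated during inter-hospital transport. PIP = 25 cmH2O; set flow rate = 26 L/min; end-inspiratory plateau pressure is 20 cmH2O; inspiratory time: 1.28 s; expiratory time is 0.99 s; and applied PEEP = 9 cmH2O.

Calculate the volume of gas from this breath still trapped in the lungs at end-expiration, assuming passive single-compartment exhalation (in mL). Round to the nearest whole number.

Flow: 26 L/min ÷ 60 = 0.4333 L/s.
Vt = flow × Ti = 0.4333 L/s × 1.28 s × 1000 mL/L = 554.62 mL.
R = (PIP − Pplat)/V̇ = (25 − 20) / 0.4333 = 5.0/0.4333 = 11.539 cmH2O·s/L.
C = Vt/(Pplat − PEEP) = 554.62 / (20 − 9) = 554.62/11.0 = 50.42 mL/cmH2O.
τ = R × C = 11.539 × 0.05042 L/cmH2O = 0.5818 s.
Fraction remaining = e^(−Te/τ) = e^(−0.99/0.5818) = 0.1824.
Trapped volume = 554.62 × 0.1824 = 101.16 mL.

101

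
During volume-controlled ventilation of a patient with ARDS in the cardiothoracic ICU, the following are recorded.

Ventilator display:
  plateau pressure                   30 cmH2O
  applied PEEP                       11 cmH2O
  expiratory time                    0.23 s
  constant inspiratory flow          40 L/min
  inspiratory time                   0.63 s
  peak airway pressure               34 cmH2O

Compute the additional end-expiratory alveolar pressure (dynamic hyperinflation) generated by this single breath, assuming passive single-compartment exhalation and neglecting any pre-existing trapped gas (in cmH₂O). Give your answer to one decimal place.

3.4

Flow: 40 L/min ÷ 60 = 0.6667 L/s.
Vt = flow × Ti = 0.6667 L/s × 0.63 s × 1000 mL/L = 420.02 mL.
R = (PIP − Pplat)/V̇ = (34 − 30) / 0.6667 = 4.0/0.6667 = 6.0 cmH2O·s/L.
C = Vt/(Pplat − PEEP) = 420.02 / (30 − 11) = 420.02/19.0 = 22.106 mL/cmH2O.
τ = R × C = 6.0 × 0.02211 L/cmH2O = 0.1327 s.
Fraction remaining = e^(−Te/τ) = e^(−0.23/0.1327) = 0.1767; trapped volume = 420.02 × 0.1767 = 74.218 mL.
Additional alveolar pressure from trapping ≈ V_trapped / C = 74.218 / 22.106 = 3.357 cmH2O.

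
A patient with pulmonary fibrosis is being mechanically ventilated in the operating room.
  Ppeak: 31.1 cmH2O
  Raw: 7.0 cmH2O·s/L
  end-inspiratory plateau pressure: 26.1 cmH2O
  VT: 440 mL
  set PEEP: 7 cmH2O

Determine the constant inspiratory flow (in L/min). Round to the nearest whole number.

flow = (PIP − Pplat) / Raw = (31.1 − 26.1) / 7.0 = 0.7143 L/s × 60 = 42.858 L/min.

43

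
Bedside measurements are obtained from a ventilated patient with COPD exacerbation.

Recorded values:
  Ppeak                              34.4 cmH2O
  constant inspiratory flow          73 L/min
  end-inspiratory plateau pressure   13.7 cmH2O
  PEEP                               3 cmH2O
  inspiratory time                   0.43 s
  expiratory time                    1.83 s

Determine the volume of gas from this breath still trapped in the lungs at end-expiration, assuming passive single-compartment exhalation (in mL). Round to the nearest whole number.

58

Flow: 73 L/min ÷ 60 = 1.2167 L/s.
Vt = flow × Ti = 1.2167 L/s × 0.43 s × 1000 mL/L = 523.18 mL.
R = (PIP − Pplat)/V̇ = (34.4 − 13.7) / 1.2167 = 20.7/1.2167 = 17.013 cmH2O·s/L.
C = Vt/(Pplat − PEEP) = 523.18 / (13.7 − 3) = 523.18/10.7 = 48.895 mL/cmH2O.
τ = R × C = 17.013 × 0.0489 L/cmH2O = 0.8319 s.
Fraction remaining = e^(−Te/τ) = e^(−1.83/0.8319) = 0.1108.
Trapped volume = 523.18 × 0.1108 = 57.968 mL.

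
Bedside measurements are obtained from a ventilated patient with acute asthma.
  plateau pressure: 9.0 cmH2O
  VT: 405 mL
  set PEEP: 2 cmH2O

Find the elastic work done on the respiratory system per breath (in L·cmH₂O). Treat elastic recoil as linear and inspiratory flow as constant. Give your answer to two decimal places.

Elastic work ≈ ½ × (Pplat − PEEP) × Vt = 0.5 × (9.0 − 2) × 0.405 L = 0.5 × 7.0 × 0.405 = 1.418 L·cmH2O.

1.42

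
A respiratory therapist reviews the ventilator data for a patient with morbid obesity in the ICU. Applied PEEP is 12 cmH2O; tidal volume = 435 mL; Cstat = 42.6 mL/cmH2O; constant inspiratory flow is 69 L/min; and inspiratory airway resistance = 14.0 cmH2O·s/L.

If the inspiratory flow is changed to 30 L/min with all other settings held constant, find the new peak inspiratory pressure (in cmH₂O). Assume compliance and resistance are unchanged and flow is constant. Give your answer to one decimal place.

Flow: 69 L/min ÷ 60 = 1.15 L/s.
New flow: 30 L/min ÷ 60 = 0.5 L/s.
PIP = Vt/C + R·V̇ + PEEP (constant-flow equation of motion).
Only the resistive term changes: ΔPIP = R × ΔV̇ = 14.0 × (0.5 − 1.15) = 14.0 × -0.65 = -9.1 cmH2O.
Original PIP = 435/42.6 + 14.0×1.15 + 12 = 38.311 cmH2O; new PIP = 38.311 + (-9.1) = 29.211 cmH2O.

29.2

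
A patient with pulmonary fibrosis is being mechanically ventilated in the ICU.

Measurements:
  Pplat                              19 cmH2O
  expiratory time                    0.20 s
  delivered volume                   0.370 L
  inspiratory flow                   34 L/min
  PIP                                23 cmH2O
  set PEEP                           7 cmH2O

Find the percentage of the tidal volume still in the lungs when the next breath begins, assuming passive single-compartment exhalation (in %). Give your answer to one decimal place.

Flow: 34 L/min ÷ 60 = 0.5667 L/s.
R = (PIP − Pplat)/V̇ = (23 − 19) / 0.5667 = 4.0/0.5667 = 7.058 cmH2O·s/L.
C = Vt/(Pplat − PEEP) = 370.0 / (19 − 7) = 370.0/12.0 = 30.833 mL/cmH2O.
τ = R × C = 7.058 × 0.03083 L/cmH2O = 0.2176 s.
Fraction remaining at end-expiration = e^(−Te/τ) = e^(−0.20/0.2176) = 0.3989 → 39.89%.

39.9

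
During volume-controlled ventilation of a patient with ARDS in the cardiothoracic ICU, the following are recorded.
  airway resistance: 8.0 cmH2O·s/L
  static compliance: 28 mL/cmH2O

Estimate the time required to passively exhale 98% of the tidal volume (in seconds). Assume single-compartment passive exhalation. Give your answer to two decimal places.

τ = R × C = 8.0 × 28 mL/cmH2O = 8.0 × 0.028 L/cmH2O = 0.224 s.
Exhaled fraction f = 1 − e^(−t/τ) → t = −τ·ln(1 − f) = −0.224·ln(0.02) = 0.8763 s.

0.88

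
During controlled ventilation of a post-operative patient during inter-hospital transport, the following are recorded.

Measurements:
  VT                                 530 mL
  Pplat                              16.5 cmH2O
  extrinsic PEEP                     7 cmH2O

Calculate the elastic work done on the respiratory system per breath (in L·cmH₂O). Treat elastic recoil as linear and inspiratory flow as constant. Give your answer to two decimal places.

Elastic work ≈ ½ × (Pplat − PEEP) × Vt = 0.5 × (16.5 − 7) × 0.530 L = 0.5 × 9.5 × 0.530 = 2.518 L·cmH2O.

2.52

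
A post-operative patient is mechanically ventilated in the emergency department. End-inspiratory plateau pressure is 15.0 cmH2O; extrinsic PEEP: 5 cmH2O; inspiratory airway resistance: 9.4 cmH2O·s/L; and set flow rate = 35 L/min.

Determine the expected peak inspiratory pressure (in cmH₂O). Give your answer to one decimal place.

Flow: 35 L/min ÷ 60 = 0.5833 L/s.
PIP = Pplat + Raw × flow = 15.0 + 9.4 × 0.5833 = 15.0 + 5.483 = 20.483 cmH2O.

20.5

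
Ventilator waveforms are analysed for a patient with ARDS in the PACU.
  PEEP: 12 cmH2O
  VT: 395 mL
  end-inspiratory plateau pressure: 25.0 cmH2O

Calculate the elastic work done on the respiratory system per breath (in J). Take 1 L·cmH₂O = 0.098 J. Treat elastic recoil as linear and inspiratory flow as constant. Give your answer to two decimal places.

0.25

Elastic work ≈ ½ × (Pplat − PEEP) × Vt = 0.5 × (25.0 − 12) × 0.395 L = 0.5 × 13.0 × 0.395 = 2.568 L·cmH2O.
× 0.098 J/(L·cmH2O) → 0.2517 J.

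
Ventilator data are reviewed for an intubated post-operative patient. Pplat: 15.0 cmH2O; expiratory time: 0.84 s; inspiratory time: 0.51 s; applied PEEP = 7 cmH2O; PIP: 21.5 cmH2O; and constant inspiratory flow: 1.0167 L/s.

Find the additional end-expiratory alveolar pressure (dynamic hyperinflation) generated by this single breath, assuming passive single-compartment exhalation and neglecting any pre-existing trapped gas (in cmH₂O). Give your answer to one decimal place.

Vt = flow × Ti = 1.0167 L/s × 0.51 s × 1000 mL/L = 518.52 mL.
R = (PIP − Pplat)/V̇ = (21.5 − 15.0) / 1.0167 = 6.5/1.0167 = 6.393 cmH2O·s/L.
C = Vt/(Pplat − PEEP) = 518.52 / (15.0 − 7) = 518.52/8.0 = 64.815 mL/cmH2O.
τ = R × C = 6.393 × 0.06482 L/cmH2O = 0.4144 s.
Fraction remaining = e^(−Te/τ) = e^(−0.84/0.4144) = 0.1317; trapped volume = 518.52 × 0.1317 = 68.289 mL.
Additional alveolar pressure from trapping ≈ V_trapped / C = 68.289 / 64.815 = 1.054 cmH2O.

1.1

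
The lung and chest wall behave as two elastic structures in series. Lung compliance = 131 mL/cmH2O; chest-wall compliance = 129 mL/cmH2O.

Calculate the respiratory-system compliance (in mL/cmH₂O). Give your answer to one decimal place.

Lung and chest wall are elastances in series: 1/Crs = 1/CL + 1/Ccw.
1/Crs = 1/131 + 1/129 = 0.01539.
Crs = 64.977 mL/cmH2O.

65.0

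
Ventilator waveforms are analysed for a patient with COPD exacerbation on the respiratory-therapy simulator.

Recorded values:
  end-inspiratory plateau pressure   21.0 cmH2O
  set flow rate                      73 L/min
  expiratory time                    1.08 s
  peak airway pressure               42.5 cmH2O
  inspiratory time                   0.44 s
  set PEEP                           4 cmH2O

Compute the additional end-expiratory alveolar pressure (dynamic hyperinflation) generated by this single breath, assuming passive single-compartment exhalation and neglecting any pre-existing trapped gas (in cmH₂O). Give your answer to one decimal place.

2.4

Flow: 73 L/min ÷ 60 = 1.2167 L/s.
Vt = flow × Ti = 1.2167 L/s × 0.44 s × 1000 mL/L = 535.35 mL.
R = (PIP − Pplat)/V̇ = (42.5 − 21.0) / 1.2167 = 21.5/1.2167 = 17.671 cmH2O·s/L.
C = Vt/(Pplat − PEEP) = 535.35 / (21.0 − 4) = 535.35/17.0 = 31.491 mL/cmH2O.
τ = R × C = 17.671 × 0.03149 L/cmH2O = 0.5565 s.
Fraction remaining = e^(−Te/τ) = e^(−1.08/0.5565) = 0.1436; trapped volume = 535.35 × 0.1436 = 76.876 mL.
Additional alveolar pressure from trapping ≈ V_trapped / C = 76.876 / 31.491 = 2.441 cmH2O.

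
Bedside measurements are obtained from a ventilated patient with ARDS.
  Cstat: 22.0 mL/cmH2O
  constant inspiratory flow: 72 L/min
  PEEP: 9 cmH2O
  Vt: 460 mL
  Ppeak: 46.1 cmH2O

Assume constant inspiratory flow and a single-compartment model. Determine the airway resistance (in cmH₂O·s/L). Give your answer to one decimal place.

Flow: 72 L/min ÷ 60 = 1.2 L/s.
Equation of motion (constant flow): PIP = Vt/C + R·V̇ + PEEP.
R·V̇ = PIP − Vt/C − PEEP = 46.1 − 460/22.0 − 9 = 46.1 − 20.909 − 9 = 16.191 cmH2O.
R = 16.191 / 1.2 = 13.493 cmH2O·s/L.

13.5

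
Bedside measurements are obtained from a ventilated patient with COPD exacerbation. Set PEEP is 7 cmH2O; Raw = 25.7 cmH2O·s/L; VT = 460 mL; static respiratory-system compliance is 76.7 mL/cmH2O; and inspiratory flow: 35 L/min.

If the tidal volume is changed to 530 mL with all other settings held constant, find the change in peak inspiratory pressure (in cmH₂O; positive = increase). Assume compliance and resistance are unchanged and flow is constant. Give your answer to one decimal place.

PIP = Vt/C + R·V̇ + PEEP (constant-flow equation of motion).
Only the elastic term changes: ΔPIP = ΔVt / C = (530 − 460) / 76.7 = 0.9126 cmH2O.

0.9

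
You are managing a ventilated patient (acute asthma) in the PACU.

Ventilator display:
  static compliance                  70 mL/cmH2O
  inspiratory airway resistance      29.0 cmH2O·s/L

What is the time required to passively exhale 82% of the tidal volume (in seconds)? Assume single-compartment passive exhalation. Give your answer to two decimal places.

τ = R × C = 29.0 × 70 mL/cmH2O = 29.0 × 0.070 L/cmH2O = 2.03 s.
Exhaled fraction f = 1 − e^(−t/τ) → t = −τ·ln(1 − f) = −2.03·ln(0.18) = 3.481 s.

3.48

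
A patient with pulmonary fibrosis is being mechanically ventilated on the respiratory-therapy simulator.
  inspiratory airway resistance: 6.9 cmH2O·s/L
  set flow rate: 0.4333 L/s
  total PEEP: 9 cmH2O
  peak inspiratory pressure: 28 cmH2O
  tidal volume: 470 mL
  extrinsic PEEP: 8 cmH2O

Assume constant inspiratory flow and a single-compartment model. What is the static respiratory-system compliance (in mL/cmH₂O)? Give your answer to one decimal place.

29.4

Total PEEP = 9 cmH2O (set 8 + intrinsic 1); this is the baseline alveolar pressure.
Equation of motion (constant flow): PIP = Vt/C + R·V̇ + PEEP.
Vt/C = PIP − R·V̇ − PEEP = 28 − 6.9×0.4333 − 9 = 28 − 2.99 − 9 = 16.01 cmH2O.
C = Vt / 16.01 = 470 / 16.01 = 29.357 mL/cmH2O.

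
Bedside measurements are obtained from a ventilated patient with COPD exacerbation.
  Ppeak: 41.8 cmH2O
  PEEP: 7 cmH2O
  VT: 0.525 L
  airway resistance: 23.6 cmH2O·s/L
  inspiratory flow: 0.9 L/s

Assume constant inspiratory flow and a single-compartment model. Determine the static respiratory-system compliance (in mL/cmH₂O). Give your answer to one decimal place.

Equation of motion (constant flow): PIP = Vt/C + R·V̇ + PEEP.
Vt/C = PIP − R·V̇ − PEEP = 41.8 − 23.6×0.9 − 7 = 41.8 − 21.24 − 7 = 13.56 cmH2O.
C = Vt / 13.56 = 525 / 13.56 = 38.717 mL/cmH2O.

38.7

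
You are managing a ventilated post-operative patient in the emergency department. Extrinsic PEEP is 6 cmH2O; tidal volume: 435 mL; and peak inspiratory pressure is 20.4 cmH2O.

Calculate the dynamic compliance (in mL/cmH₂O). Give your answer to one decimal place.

Dynamic compliance = Vt / (PIP − PEEP) = 435 / (20.4 − 6) = 435 / 14.4 = 30.208 mL/cmH2O.

30.2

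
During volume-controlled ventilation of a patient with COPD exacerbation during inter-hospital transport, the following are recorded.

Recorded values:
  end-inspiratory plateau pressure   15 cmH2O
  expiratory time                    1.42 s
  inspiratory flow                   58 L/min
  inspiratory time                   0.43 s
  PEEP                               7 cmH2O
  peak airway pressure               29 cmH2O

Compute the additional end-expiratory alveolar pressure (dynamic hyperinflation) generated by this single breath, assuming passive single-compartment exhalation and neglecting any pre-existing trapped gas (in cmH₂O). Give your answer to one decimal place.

Flow: 58 L/min ÷ 60 = 0.9667 L/s.
Vt = flow × Ti = 0.9667 L/s × 0.43 s × 1000 mL/L = 415.68 mL.
R = (PIP − Pplat)/V̇ = (29 − 15) / 0.9667 = 14.0/0.9667 = 14.482 cmH2O·s/L.
C = Vt/(Pplat − PEEP) = 415.68 / (15 − 7) = 415.68/8.0 = 51.96 mL/cmH2O.
τ = R × C = 14.482 × 0.05196 L/cmH2O = 0.7525 s.
Fraction remaining = e^(−Te/τ) = e^(−1.42/0.7525) = 0.1515; trapped volume = 415.68 × 0.1515 = 62.976 mL.
Additional alveolar pressure from trapping ≈ V_trapped / C = 62.976 / 51.96 = 1.212 cmH2O.

1.2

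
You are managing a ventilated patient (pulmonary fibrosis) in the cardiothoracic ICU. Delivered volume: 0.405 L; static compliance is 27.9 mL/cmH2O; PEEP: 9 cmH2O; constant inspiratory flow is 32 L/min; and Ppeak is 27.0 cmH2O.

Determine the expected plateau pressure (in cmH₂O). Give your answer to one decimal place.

Pplat = PEEP + Vt / Cstat = 9 + 405 / 27.9 = 9 + 14.516 = 23.516 cmH2O.

23.5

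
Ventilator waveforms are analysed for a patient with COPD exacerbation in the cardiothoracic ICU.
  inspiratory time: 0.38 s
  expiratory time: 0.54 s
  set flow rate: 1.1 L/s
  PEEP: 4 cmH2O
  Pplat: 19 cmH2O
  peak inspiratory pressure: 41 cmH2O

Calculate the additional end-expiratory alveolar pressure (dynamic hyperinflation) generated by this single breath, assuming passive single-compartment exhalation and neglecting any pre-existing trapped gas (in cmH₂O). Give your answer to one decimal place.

Vt = flow × Ti = 1.1 L/s × 0.38 s × 1000 mL/L = 418.0 mL.
R = (PIP − Pplat)/V̇ = (41 − 19) / 1.1 = 22.0/1.1 = 20.0 cmH2O·s/L.
C = Vt/(Pplat − PEEP) = 418.0 / (19 − 4) = 418.0/15.0 = 27.867 mL/cmH2O.
τ = R × C = 20.0 × 0.02787 L/cmH2O = 0.5574 s.
Fraction remaining = e^(−Te/τ) = e^(−0.54/0.5574) = 0.3795; trapped volume = 418.0 × 0.3795 = 158.63 mL.
Additional alveolar pressure from trapping ≈ V_trapped / C = 158.63 / 27.867 = 5.692 cmH2O.

5.7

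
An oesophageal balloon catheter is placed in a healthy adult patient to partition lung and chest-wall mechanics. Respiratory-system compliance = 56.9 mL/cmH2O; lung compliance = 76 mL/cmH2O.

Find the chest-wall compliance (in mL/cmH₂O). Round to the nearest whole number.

1/Ccw = 1/Crs − 1/CL.
1/Ccw = 1/56.9 − 1/76 = 0.004417.
Ccw = 226.4 mL/cmH2O.

226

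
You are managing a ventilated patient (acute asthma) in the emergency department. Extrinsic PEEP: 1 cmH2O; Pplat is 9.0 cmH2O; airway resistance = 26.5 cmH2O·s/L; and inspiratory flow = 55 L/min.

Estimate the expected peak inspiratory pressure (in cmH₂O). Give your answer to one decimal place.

Flow: 55 L/min ÷ 60 = 0.9167 L/s.
PIP = Pplat + Raw × flow = 9.0 + 26.5 × 0.9167 = 9.0 + 24.293 = 33.293 cmH2O.

33.3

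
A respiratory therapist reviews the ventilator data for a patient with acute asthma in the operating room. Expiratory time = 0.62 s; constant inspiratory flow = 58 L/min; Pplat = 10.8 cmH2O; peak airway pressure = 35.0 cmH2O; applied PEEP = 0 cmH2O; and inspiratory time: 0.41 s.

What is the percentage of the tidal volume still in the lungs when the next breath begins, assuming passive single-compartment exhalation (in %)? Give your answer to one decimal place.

Flow: 58 L/min ÷ 60 = 0.9667 L/s.
Vt = flow × Ti = 0.9667 L/s × 0.41 s × 1000 mL/L = 396.35 mL.
R = (PIP − Pplat)/V̇ = (35.0 − 10.8) / 0.9667 = 24.2/0.9667 = 25.034 cmH2O·s/L.
C = Vt/(Pplat − PEEP) = 396.35 / (10.8 − 0) = 396.35/10.8 = 36.699 mL/cmH2O.
τ = R × C = 25.034 × 0.0367 L/cmH2O = 0.9187 s.
Fraction remaining at end-expiration = e^(−Te/τ) = e^(−0.62/0.9187) = 0.5092 → 50.92%.

50.9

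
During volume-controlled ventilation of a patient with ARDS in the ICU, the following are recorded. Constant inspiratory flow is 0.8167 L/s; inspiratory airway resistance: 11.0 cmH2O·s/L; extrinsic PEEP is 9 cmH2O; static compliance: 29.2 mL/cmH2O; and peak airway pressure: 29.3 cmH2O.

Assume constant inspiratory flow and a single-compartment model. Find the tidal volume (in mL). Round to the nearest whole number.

Equation of motion (constant flow): PIP = Vt/C + R·V̇ + PEEP.
Vt/C = PIP − R·V̇ − PEEP = 29.3 − 8.984 − 9 = 11.316 cmH2O.
Vt = C × 11.316 = 29.2 × 11.316 = 330.43 mL.

330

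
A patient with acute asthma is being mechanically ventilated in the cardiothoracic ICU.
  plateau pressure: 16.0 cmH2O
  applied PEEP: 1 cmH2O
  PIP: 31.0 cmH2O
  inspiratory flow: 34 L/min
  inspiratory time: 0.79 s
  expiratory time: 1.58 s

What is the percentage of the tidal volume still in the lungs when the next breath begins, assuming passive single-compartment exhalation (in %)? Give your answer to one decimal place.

13.5

Flow: 34 L/min ÷ 60 = 0.5667 L/s.
Vt = flow × Ti = 0.5667 L/s × 0.79 s × 1000 mL/L = 447.69 mL.
R = (PIP − Pplat)/V̇ = (31.0 − 16.0) / 0.5667 = 15.0/0.5667 = 26.469 cmH2O·s/L.
C = Vt/(Pplat − PEEP) = 447.69 / (16.0 − 1) = 447.69/15.0 = 29.846 mL/cmH2O.
τ = R × C = 26.469 × 0.02985 L/cmH2O = 0.7901 s.
Fraction remaining at end-expiration = e^(−Te/τ) = e^(−1.58/0.7901) = 0.1354 → 13.54%.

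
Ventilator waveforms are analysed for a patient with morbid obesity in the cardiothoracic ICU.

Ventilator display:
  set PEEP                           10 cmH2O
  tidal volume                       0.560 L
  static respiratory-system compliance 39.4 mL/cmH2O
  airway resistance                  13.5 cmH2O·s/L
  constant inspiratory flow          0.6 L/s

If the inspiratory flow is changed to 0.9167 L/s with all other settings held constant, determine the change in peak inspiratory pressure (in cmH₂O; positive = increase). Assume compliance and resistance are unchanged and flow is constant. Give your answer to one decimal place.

4.3

PIP = Vt/C + R·V̇ + PEEP (constant-flow equation of motion).
Only the resistive term changes: ΔPIP = R × ΔV̇ = 13.5 × (0.9167 − 0.6) = 13.5 × 0.3167 = 4.275 cmH2O.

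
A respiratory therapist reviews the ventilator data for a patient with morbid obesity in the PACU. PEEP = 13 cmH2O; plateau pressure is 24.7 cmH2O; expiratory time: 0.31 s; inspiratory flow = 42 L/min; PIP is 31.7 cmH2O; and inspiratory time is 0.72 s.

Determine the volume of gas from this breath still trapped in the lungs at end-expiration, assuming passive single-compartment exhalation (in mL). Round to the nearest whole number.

245

Flow: 42 L/min ÷ 60 = 0.7 L/s.
Vt = flow × Ti = 0.7 L/s × 0.72 s × 1000 mL/L = 504.0 mL.
R = (PIP − Pplat)/V̇ = (31.7 − 24.7) / 0.7 = 7.0/0.7 = 10.0 cmH2O·s/L.
C = Vt/(Pplat − PEEP) = 504.0 / (24.7 − 13) = 504.0/11.7 = 43.077 mL/cmH2O.
τ = R × C = 10.0 × 0.04308 L/cmH2O = 0.4308 s.
Fraction remaining = e^(−Te/τ) = e^(−0.31/0.4308) = 0.487.
Trapped volume = 504.0 × 0.487 = 245.45 mL.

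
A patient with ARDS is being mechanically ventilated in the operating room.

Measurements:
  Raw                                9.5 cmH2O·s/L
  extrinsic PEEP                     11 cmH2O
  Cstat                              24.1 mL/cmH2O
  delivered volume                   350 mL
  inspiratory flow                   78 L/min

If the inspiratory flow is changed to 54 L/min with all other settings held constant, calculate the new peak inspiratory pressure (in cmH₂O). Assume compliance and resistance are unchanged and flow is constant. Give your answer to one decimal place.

Flow: 78 L/min ÷ 60 = 1.3 L/s.
New flow: 54 L/min ÷ 60 = 0.9 L/s.
PIP = Vt/C + R·V̇ + PEEP (constant-flow equation of motion).
Only the resistive term changes: ΔPIP = R × ΔV̇ = 9.5 × (0.9 − 1.3) = 9.5 × -0.4 = -3.8 cmH2O.
Original PIP = 350/24.1 + 9.5×1.3 + 11 = 37.873 cmH2O; new PIP = 37.873 + (-3.8) = 34.073 cmH2O.

34.1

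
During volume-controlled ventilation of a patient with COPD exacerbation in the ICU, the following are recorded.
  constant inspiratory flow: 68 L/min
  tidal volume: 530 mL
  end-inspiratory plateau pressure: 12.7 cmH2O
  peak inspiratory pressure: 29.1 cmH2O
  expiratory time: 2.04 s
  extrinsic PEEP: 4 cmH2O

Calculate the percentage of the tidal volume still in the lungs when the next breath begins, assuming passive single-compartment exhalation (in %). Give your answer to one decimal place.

9.9

Flow: 68 L/min ÷ 60 = 1.1333 L/s.
R = (PIP − Pplat)/V̇ = (29.1 − 12.7) / 1.1333 = 16.4/1.1333 = 14.471 cmH2O·s/L.
C = Vt/(Pplat − PEEP) = 530.0 / (12.7 − 4) = 530.0/8.7 = 60.92 mL/cmH2O.
τ = R × C = 14.471 × 0.06092 L/cmH2O = 0.8816 s.
Fraction remaining at end-expiration = e^(−Te/τ) = e^(−2.04/0.8816) = 0.09887 → 9.887%.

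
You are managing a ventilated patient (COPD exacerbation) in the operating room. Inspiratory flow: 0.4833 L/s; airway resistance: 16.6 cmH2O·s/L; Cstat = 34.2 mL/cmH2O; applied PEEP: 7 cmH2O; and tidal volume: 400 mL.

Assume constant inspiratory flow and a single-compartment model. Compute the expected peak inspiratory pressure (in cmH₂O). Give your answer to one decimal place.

26.7

Equation of motion (constant flow): PIP = Vt/C + R·V̇ + PEEP.
PIP = 400/34.2 + 16.6×0.4833 + 7 = 11.696 + 8.023 + 7 = 26.719 cmH2O.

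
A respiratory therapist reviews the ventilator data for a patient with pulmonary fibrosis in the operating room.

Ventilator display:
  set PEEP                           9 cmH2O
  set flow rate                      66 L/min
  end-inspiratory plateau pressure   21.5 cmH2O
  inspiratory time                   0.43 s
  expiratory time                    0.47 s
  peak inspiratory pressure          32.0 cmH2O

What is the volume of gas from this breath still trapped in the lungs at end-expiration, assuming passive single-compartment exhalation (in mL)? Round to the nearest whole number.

Flow: 66 L/min ÷ 60 = 1.1 L/s.
Vt = flow × Ti = 1.1 L/s × 0.43 s × 1000 mL/L = 473.0 mL.
R = (PIP − Pplat)/V̇ = (32.0 − 21.5) / 1.1 = 10.5/1.1 = 9.545 cmH2O·s/L.
C = Vt/(Pplat − PEEP) = 473.0 / (21.5 − 9) = 473.0/12.5 = 37.84 mL/cmH2O.
τ = R × C = 9.545 × 0.03784 L/cmH2O = 0.3612 s.
Fraction remaining = e^(−Te/τ) = e^(−0.47/0.3612) = 0.2722.
Trapped volume = 473.0 × 0.2722 = 128.75 mL.

129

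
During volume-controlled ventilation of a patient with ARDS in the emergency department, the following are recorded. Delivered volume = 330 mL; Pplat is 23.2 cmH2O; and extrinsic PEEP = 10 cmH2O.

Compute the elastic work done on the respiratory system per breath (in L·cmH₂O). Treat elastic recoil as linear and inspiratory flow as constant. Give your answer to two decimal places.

2.18

Elastic work ≈ ½ × (Pplat − PEEP) × Vt = 0.5 × (23.2 − 10) × 0.330 L = 0.5 × 13.2 × 0.330 = 2.178 L·cmH2O.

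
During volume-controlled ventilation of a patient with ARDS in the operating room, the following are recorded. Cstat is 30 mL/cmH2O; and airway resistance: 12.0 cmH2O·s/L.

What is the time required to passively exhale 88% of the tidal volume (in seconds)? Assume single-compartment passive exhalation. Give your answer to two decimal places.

τ = R × C = 12.0 × 30 mL/cmH2O = 12.0 × 0.030 L/cmH2O = 0.36 s.
Exhaled fraction f = 1 − e^(−t/τ) → t = −τ·ln(1 − f) = −0.36·ln(0.12) = 0.7633 s.

0.76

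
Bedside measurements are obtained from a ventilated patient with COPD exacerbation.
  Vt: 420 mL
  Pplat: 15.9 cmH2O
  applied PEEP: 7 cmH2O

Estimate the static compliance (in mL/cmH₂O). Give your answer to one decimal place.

Cstat = Vt / (Pplat − PEEP) = 420 / (15.9 − 7) = 420 / 8.9 = 47.191 mL/cmH2O.

47.2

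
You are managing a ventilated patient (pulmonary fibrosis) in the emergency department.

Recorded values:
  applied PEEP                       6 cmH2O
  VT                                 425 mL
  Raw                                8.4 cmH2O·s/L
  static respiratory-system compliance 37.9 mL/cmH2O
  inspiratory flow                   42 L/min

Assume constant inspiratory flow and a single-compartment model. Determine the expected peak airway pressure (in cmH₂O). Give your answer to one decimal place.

23.1

Flow: 42 L/min ÷ 60 = 0.7 L/s.
Equation of motion (constant flow): PIP = Vt/C + R·V̇ + PEEP.
PIP = 425/37.9 + 8.4×0.7 + 6 = 11.214 + 5.88 + 6 = 23.094 cmH2O.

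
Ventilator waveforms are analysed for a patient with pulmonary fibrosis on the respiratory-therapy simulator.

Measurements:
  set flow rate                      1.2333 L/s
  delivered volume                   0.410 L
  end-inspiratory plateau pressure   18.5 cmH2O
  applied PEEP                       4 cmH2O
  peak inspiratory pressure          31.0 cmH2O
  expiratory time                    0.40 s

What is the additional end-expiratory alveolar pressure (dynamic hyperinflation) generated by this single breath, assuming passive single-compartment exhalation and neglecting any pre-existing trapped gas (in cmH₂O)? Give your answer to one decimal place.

R = (PIP − Pplat)/V̇ = (31.0 − 18.5) / 1.2333 = 12.5/1.2333 = 10.135 cmH2O·s/L.
C = Vt/(Pplat − PEEP) = 410.0 / (18.5 − 4) = 410.0/14.5 = 28.276 mL/cmH2O.
τ = R × C = 10.135 × 0.02828 L/cmH2O = 0.2866 s.
Fraction remaining = e^(−Te/τ) = e^(−0.40/0.2866) = 0.2477; trapped volume = 410.0 × 0.2477 = 101.56 mL.
Additional alveolar pressure from trapping ≈ V_trapped / C = 101.56 / 28.276 = 3.592 cmH2O.

3.6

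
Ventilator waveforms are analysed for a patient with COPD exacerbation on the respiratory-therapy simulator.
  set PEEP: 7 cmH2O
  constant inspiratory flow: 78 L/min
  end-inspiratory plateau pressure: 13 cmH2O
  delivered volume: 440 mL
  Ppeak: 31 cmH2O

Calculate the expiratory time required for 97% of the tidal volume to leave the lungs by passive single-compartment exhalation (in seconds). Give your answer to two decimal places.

3.56

Flow: 78 L/min ÷ 60 = 1.3 L/s.
R = (PIP − Pplat)/V̇ = (31 − 13) / 1.3 = 18.0/1.3 = 13.846 cmH2O·s/L.
C = Vt/(Pplat − PEEP) = 440.0 / (13 − 7) = 440.0/6.0 = 73.333 mL/cmH2O.
τ = R × C = 13.846 × 0.07333 L/cmH2O = 1.015 s.
t = −τ·ln(1 − 0.97) = −1.015·ln(0.03) = 3.559 s.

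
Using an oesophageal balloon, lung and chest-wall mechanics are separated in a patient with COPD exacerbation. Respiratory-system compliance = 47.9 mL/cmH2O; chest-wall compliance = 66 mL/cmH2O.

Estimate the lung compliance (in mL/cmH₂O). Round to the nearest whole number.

175

1/CL = 1/Crs − 1/Ccw.
1/CL = 1/47.9 − 1/66 = 0.005725.
CL = 174.67 mL/cmH2O.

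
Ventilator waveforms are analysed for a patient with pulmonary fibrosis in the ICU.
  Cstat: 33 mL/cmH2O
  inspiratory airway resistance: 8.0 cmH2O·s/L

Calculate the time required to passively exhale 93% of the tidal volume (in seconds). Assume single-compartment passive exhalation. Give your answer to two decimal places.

τ = R × C = 8.0 × 33 mL/cmH2O = 8.0 × 0.033 L/cmH2O = 0.264 s.
Exhaled fraction f = 1 − e^(−t/τ) → t = −τ·ln(1 − f) = −0.264·ln(0.07) = 0.702 s.

0.70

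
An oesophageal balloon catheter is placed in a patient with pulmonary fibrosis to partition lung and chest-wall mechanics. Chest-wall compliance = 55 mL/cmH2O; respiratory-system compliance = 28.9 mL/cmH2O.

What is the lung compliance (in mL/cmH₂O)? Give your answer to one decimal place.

1/CL = 1/Crs − 1/Ccw.
1/CL = 1/28.9 − 1/55 = 0.01642.
CL = 60.901 mL/cmH2O.

60.9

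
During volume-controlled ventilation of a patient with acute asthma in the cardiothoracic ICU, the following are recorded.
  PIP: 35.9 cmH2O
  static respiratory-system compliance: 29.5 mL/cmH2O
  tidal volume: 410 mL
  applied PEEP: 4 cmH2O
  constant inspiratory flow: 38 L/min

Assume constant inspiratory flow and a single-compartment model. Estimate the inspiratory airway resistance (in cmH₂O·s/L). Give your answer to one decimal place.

28.4

Flow: 38 L/min ÷ 60 = 0.6333 L/s.
Equation of motion (constant flow): PIP = Vt/C + R·V̇ + PEEP.
R·V̇ = PIP − Vt/C − PEEP = 35.9 − 410/29.5 − 4 = 35.9 − 13.898 − 4 = 18.002 cmH2O.
R = 18.002 / 0.6333 = 28.426 cmH2O·s/L.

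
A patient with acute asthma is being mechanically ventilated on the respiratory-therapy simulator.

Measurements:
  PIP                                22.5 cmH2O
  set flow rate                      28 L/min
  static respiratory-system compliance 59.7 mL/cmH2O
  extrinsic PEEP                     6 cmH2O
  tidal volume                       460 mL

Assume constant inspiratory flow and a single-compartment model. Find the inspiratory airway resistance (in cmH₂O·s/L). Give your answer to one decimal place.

Flow: 28 L/min ÷ 60 = 0.4667 L/s.
Equation of motion (constant flow): PIP = Vt/C + R·V̇ + PEEP.
R·V̇ = PIP − Vt/C − PEEP = 22.5 − 460/59.7 − 6 = 22.5 − 7.705 − 6 = 8.795 cmH2O.
R = 8.795 / 0.4667 = 18.845 cmH2O·s/L.

18.8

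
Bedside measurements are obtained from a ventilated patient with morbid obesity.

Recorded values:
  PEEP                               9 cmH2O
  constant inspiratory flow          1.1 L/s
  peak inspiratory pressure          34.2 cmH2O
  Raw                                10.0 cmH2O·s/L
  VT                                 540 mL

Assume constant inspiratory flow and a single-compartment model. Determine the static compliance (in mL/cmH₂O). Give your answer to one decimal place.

38.0

Equation of motion (constant flow): PIP = Vt/C + R·V̇ + PEEP.
Vt/C = PIP − R·V̇ − PEEP = 34.2 − 10.0×1.1 − 9 = 34.2 − 11.0 − 9 = 14.2 cmH2O.
C = Vt / 14.2 = 540 / 14.2 = 38.028 mL/cmH2O.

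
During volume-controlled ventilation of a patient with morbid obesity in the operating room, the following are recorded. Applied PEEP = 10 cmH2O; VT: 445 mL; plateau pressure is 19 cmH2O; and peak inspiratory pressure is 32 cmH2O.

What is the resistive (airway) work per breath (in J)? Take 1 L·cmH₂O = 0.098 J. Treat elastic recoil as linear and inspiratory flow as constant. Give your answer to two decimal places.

With constant inspiratory flow the resistive pressure is constant at PIP − Pplat = 32 − 19 = 13.0 cmH2O, so resistive work = 13.0 × 0.445 = 5.785 L·cmH2O.
× 0.098 J/(L·cmH2O) → 0.5669 J.

0.57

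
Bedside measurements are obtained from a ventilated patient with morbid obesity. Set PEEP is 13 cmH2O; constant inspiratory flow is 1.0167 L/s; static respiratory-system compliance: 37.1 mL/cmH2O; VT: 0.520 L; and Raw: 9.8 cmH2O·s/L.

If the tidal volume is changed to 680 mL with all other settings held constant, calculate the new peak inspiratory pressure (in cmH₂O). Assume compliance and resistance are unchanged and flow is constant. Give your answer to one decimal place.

41.3

PIP = Vt/C + R·V̇ + PEEP (constant-flow equation of motion).
Only the elastic term changes: ΔPIP = ΔVt / C = (680 − 520) / 37.1 = 4.313 cmH2O.
Original PIP = 520/37.1 + 9.8×1.0167 + 13 = 36.98 cmH2O; new PIP = 36.98 + (4.313) = 41.293 cmH2O.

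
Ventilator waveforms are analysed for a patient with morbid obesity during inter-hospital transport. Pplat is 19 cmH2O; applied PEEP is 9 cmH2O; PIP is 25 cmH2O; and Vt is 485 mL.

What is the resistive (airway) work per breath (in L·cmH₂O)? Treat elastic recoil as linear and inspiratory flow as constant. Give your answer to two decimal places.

2.91

With constant inspiratory flow the resistive pressure is constant at PIP − Pplat = 25 − 19 = 6.0 cmH2O, so resistive work = 6.0 × 0.485 = 2.91 L·cmH2O.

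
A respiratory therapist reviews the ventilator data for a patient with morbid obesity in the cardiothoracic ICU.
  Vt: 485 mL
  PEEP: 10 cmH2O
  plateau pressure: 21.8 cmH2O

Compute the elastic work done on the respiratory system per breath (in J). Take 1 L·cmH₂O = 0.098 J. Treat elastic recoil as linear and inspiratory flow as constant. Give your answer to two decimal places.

0.28

Elastic work ≈ ½ × (Pplat − PEEP) × Vt = 0.5 × (21.8 − 10) × 0.485 L = 0.5 × 11.8 × 0.485 = 2.862 L·cmH2O.
× 0.098 J/(L·cmH2O) → 0.2805 J.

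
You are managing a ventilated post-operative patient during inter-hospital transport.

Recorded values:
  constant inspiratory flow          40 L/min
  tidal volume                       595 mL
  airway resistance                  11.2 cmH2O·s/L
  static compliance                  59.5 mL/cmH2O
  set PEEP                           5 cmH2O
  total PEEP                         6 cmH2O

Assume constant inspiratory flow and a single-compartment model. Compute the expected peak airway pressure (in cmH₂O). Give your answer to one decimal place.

Flow: 40 L/min ÷ 60 = 0.6667 L/s.
Total PEEP = 6 cmH2O (set 5 + intrinsic 1); this is the baseline alveolar pressure.
Equation of motion (constant flow): PIP = Vt/C + R·V̇ + PEEP.
PIP = 595/59.5 + 11.2×0.6667 + 6 = 10.0 + 7.467 + 6 = 23.467 cmH2O.

23.5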